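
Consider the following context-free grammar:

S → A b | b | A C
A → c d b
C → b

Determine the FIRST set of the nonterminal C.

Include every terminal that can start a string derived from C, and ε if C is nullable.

We compute FIRST(C) using the standard algorithm.
FIRST(A) = {c}
FIRST(C) = {b}
FIRST(S) = {b, c}
Therefore, FIRST(C) = {b}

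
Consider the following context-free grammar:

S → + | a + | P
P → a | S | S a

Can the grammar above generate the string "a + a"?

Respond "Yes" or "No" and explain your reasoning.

Yes - a valid derivation exists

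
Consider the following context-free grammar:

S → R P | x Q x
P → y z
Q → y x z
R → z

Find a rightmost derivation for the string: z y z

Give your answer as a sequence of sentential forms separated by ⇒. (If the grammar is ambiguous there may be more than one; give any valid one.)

S ⇒ R P ⇒ R y z ⇒ z y z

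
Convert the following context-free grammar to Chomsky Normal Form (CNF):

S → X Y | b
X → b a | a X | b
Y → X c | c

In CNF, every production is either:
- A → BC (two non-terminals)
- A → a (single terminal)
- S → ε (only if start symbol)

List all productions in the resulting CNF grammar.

S → b; TB → b; TA → a; X → b; TC → c; Y → c; S → X Y; X → TB TA; X → TA X; Y → X TC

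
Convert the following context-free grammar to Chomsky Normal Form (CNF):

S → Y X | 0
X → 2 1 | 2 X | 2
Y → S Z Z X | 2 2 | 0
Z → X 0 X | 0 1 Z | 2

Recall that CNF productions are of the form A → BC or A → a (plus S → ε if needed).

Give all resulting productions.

S → 0; T2 → 2; T1 → 1; X → 2; Y → 0; T0 → 0; Z → 2; S → Y X; X → T2 T1; X → T2 X; Y → S X0; X0 → Z X1; X1 → Z X; Y → T2 T2; Z → X X2; X2 → T0 X; Z → T0 X3; X3 → T1 Z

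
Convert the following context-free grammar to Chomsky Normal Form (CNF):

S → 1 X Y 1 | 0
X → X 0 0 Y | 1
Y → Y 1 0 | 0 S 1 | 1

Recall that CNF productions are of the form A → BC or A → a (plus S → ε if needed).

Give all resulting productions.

T1 → 1; S → 0; T0 → 0; X → 1; Y → 1; S → T1 X0; X0 → X X1; X1 → Y T1; X → X X2; X2 → T0 X3; X3 → T0 Y; Y → Y X4; X4 → T1 T0; Y → T0 X5; X5 → S T1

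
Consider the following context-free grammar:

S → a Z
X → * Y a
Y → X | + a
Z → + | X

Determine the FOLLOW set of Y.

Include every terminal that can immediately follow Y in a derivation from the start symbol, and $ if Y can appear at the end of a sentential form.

We compute FOLLOW(Y) using the standard algorithm.
FOLLOW(S) starts with {$}.
FIRST(S) = {a}
FIRST(X) = {*}
FIRST(Y) = {*, +}
FIRST(Z) = {*, +}
FOLLOW(S) = {$}
FOLLOW(X) = {$, a}
FOLLOW(Y) = {a}
FOLLOW(Z) = {$}
Therefore, FOLLOW(Y) = {a}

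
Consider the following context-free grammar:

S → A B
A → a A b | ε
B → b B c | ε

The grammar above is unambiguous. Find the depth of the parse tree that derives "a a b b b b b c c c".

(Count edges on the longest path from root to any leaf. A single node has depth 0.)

5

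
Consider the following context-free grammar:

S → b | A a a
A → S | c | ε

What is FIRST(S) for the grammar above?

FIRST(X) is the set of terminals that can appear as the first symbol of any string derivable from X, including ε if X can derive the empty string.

We compute FIRST(S) using the standard algorithm.
FIRST(A) = {a, b, c, ε}
FIRST(S) = {a, b, c}
Therefore, FIRST(S) = {a, b, c}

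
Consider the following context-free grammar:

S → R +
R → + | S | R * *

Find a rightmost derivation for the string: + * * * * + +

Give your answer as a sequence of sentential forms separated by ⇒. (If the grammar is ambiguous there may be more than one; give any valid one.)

S ⇒ R + ⇒ S + ⇒ R + + ⇒ R * * + + ⇒ R * * * * + + ⇒ + * * * * + +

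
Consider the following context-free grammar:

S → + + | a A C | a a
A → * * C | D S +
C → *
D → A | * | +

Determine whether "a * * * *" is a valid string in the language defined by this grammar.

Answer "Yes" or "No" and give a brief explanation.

Yes - a valid derivation exists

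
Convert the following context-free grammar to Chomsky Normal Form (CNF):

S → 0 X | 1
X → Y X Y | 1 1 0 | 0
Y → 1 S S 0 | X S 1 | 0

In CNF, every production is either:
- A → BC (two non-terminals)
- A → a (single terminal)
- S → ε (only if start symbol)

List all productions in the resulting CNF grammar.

T0 → 0; S → 1; T1 → 1; X → 0; Y → 0; S → T0 X; X → Y X0; X0 → X Y; X → T1 X1; X1 → T1 T0; Y → T1 X2; X2 → S X3; X3 → S T0; Y → X X4; X4 → S T1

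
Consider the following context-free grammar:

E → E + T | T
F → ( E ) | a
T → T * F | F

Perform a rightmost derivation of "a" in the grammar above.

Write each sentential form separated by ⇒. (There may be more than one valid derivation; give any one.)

E ⇒ T ⇒ F ⇒ a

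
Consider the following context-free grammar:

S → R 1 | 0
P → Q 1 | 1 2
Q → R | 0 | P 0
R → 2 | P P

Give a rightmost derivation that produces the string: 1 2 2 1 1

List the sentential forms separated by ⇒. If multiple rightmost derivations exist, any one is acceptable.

S ⇒ R 1 ⇒ P P 1 ⇒ P Q 1 1 ⇒ P R 1 1 ⇒ P 2 1 1 ⇒ 1 2 2 1 1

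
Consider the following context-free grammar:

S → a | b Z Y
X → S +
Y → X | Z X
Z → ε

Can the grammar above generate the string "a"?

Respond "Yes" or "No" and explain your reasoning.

Yes - a valid derivation exists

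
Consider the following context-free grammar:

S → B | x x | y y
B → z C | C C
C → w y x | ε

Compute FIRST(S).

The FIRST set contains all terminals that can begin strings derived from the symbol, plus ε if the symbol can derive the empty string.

We compute FIRST(S) using the standard algorithm.
FIRST(B) = {w, z, ε}
FIRST(C) = {w, ε}
FIRST(S) = {w, x, y, z, ε}
Therefore, FIRST(S) = {w, x, y, z, ε}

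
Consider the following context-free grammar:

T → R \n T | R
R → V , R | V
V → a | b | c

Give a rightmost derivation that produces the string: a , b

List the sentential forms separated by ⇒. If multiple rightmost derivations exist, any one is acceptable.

T ⇒ R ⇒ V , R ⇒ V , V ⇒ V , b ⇒ a , b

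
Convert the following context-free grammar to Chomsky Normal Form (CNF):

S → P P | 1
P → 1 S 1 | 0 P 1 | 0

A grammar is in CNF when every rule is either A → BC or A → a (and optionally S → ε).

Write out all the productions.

S → 1; T1 → 1; T0 → 0; P → 0; S → P P; P → T1 X0; X0 → S T1; P → T0 X1; X1 → P T1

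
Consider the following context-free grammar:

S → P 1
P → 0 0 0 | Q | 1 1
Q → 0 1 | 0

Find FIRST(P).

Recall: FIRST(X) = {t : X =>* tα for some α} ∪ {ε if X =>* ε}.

We compute FIRST(P) using the standard algorithm.
FIRST(P) = {0, 1}
FIRST(Q) = {0}
FIRST(S) = {0, 1}
Therefore, FIRST(P) = {0, 1}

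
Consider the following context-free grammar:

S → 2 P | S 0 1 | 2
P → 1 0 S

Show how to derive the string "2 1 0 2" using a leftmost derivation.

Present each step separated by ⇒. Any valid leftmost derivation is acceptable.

S ⇒ 2 P ⇒ 2 1 0 S ⇒ 2 1 0 2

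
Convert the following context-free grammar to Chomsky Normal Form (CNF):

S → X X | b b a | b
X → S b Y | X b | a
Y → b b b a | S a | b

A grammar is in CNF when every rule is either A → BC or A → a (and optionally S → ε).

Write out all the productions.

TB → b; TA → a; S → b; X → a; Y → b; S → X X; S → TB X0; X0 → TB TA; X → S X1; X1 → TB Y; X → X TB; Y → TB X2; X2 → TB X3; X3 → TB TA; Y → S TA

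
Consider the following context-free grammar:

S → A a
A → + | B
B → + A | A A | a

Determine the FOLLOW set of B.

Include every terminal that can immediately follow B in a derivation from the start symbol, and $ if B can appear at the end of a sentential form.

We compute FOLLOW(B) using the standard algorithm.
FOLLOW(S) starts with {$}.
FIRST(A) = {+, a}
FIRST(B) = {+, a}
FIRST(S) = {+, a}
FOLLOW(A) = {+, a}
FOLLOW(B) = {+, a}
FOLLOW(S) = {$}
Therefore, FOLLOW(B) = {+, a}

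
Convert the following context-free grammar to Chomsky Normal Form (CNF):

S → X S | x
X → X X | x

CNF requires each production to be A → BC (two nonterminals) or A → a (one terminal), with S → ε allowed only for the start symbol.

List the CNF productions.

S → x; X → x; S → X S; X → X X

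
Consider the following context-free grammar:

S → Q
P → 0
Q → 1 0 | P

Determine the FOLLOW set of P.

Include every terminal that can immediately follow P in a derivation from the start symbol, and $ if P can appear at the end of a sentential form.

We compute FOLLOW(P) using the standard algorithm.
FOLLOW(S) starts with {$}.
FIRST(P) = {0}
FIRST(Q) = {0, 1}
FIRST(S) = {0, 1}
FOLLOW(P) = {$}
FOLLOW(Q) = {$}
FOLLOW(S) = {$}
Therefore, FOLLOW(P) = {$}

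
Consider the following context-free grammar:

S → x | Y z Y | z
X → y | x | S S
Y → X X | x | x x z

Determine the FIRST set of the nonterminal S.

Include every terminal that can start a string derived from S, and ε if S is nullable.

We compute FIRST(S) using the standard algorithm.
FIRST(S) = {x, y, z}
FIRST(X) = {x, y, z}
FIRST(Y) = {x, y, z}
Therefore, FIRST(S) = {x, y, z}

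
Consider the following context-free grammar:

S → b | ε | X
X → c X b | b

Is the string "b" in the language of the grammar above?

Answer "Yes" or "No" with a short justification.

Yes - a valid derivation exists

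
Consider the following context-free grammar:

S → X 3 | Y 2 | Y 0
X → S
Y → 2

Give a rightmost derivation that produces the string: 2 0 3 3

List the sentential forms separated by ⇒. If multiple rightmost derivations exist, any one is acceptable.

S ⇒ X 3 ⇒ S 3 ⇒ X 3 3 ⇒ S 3 3 ⇒ Y 0 3 3 ⇒ 2 0 3 3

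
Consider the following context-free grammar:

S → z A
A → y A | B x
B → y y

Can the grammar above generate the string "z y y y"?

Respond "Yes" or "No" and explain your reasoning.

No - no valid derivation exists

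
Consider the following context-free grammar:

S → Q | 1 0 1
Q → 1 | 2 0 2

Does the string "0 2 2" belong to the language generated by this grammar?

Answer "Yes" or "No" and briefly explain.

No - no valid derivation exists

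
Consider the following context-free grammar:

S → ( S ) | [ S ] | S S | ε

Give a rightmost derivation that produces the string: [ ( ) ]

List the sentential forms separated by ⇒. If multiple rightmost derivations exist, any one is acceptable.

S ⇒ [ S ] ⇒ [ ( S ) ] ⇒ [ ( ) ]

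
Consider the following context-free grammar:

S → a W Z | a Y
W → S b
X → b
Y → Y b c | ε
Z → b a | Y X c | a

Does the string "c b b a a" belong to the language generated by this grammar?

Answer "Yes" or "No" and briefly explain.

No - no valid derivation exists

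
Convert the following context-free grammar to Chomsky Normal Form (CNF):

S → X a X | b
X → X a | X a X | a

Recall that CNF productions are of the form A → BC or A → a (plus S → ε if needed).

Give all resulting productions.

TA → a; S → b; X → a; S → X X0; X0 → TA X; X → X TA; X → X X1; X1 → TA X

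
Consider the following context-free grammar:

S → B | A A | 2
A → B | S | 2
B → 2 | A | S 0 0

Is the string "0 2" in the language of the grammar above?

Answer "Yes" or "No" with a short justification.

No - no valid derivation exists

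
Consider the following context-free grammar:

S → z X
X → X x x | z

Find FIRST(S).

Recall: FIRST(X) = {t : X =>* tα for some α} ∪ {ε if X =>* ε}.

We compute FIRST(S) using the standard algorithm.
FIRST(S) = {z}
FIRST(X) = {z}
Therefore, FIRST(S) = {z}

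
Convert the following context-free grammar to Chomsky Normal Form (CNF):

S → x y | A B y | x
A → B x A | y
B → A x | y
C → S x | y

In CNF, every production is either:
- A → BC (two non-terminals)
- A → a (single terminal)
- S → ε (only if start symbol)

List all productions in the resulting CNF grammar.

TX → x; TY → y; S → x; A → y; B → y; C → y; S → TX TY; S → A X0; X0 → B TY; A → B X1; X1 → TX A; B → A TX; C → S TX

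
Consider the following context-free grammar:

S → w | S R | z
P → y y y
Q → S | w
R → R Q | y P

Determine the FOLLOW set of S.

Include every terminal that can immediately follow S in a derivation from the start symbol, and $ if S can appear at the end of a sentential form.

We compute FOLLOW(S) using the standard algorithm.
FOLLOW(S) starts with {$}.
FIRST(P) = {y}
FIRST(Q) = {w, z}
FIRST(R) = {y}
FIRST(S) = {w, z}
FOLLOW(P) = {$, w, y, z}
FOLLOW(Q) = {$, w, y, z}
FOLLOW(R) = {$, w, y, z}
FOLLOW(S) = {$, w, y, z}
Therefore, FOLLOW(S) = {$, w, y, z}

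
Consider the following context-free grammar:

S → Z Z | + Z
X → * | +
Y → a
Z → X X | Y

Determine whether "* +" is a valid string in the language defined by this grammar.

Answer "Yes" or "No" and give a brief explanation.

No - no valid derivation exists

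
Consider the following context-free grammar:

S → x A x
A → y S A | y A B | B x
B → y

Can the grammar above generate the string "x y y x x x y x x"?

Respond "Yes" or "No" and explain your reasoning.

No - no valid derivation exists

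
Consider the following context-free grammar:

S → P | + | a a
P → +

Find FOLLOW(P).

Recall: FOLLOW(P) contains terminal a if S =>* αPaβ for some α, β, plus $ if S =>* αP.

We compute FOLLOW(P) using the standard algorithm.
FOLLOW(S) starts with {$}.
FIRST(P) = {+}
FIRST(S) = {+, a}
FOLLOW(P) = {$}
FOLLOW(S) = {$}
Therefore, FOLLOW(P) = {$}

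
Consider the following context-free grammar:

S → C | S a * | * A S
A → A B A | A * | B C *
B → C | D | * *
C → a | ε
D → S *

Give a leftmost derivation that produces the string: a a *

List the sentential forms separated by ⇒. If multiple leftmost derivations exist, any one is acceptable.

S ⇒ S a * ⇒ C a * ⇒ a a *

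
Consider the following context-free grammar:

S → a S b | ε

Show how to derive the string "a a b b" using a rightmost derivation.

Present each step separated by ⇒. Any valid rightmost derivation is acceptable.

S ⇒ a S b ⇒ a a S b b ⇒ a a b b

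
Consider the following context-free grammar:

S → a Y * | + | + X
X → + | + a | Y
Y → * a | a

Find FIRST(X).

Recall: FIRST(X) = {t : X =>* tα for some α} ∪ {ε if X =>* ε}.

We compute FIRST(X) using the standard algorithm.
FIRST(S) = {+, a}
FIRST(X) = {*, +, a}
FIRST(Y) = {*, a}
Therefore, FIRST(X) = {*, +, a}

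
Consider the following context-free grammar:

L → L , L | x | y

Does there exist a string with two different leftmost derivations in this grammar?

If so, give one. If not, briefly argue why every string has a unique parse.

Yes - the string 'y , y , y' has two distinct leftmost derivations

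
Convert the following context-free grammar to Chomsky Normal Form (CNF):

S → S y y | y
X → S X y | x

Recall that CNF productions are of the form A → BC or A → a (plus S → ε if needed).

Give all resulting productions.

TY → y; S → y; X → x; S → S X0; X0 → TY TY; X → S X1; X1 → X TY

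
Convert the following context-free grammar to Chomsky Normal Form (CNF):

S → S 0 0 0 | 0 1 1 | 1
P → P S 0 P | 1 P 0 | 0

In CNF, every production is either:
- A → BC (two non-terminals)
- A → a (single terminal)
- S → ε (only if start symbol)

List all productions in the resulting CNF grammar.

T0 → 0; T1 → 1; S → 1; P → 0; S → S X0; X0 → T0 X1; X1 → T0 T0; S → T0 X2; X2 → T1 T1; P → P X3; X3 → S X4; X4 → T0 P; P → T1 X5; X5 → P T0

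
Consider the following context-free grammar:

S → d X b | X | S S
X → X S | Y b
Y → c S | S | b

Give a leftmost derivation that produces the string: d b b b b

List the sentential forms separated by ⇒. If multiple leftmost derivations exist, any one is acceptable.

S ⇒ X ⇒ Y b ⇒ S b ⇒ d X b b ⇒ d Y b b b ⇒ d b b b b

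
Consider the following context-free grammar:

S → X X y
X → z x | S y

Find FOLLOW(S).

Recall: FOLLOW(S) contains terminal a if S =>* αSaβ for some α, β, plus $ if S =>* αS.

We compute FOLLOW(S) using the standard algorithm.
FOLLOW(S) starts with {$}.
FIRST(S) = {z}
FIRST(X) = {z}
FOLLOW(S) = {$, y}
FOLLOW(X) = {y, z}
Therefore, FOLLOW(S) = {$, y}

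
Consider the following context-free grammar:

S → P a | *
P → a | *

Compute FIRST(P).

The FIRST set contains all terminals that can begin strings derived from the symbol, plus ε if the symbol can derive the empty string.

We compute FIRST(P) using the standard algorithm.
FIRST(P) = {*, a}
FIRST(S) = {*, a}
Therefore, FIRST(P) = {*, a}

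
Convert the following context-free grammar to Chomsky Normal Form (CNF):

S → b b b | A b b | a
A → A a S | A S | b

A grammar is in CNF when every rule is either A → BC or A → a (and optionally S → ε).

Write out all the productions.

TB → b; S → a; TA → a; A → b; S → TB X0; X0 → TB TB; S → A X1; X1 → TB TB; A → A X2; X2 → TA S; A → A S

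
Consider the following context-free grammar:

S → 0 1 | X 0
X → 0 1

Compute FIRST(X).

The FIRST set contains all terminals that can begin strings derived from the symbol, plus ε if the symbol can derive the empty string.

We compute FIRST(X) using the standard algorithm.
FIRST(S) = {0}
FIRST(X) = {0}
Therefore, FIRST(X) = {0}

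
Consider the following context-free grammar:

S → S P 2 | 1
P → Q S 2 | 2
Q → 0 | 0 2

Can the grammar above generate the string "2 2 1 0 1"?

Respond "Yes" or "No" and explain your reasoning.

No - no valid derivation exists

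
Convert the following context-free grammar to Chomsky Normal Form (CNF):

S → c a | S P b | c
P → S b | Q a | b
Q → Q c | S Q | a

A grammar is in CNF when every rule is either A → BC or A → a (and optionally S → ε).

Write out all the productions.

TC → c; TA → a; TB → b; S → c; P → b; Q → a; S → TC TA; S → S X0; X0 → P TB; P → S TB; P → Q TA; Q → Q TC; Q → S Q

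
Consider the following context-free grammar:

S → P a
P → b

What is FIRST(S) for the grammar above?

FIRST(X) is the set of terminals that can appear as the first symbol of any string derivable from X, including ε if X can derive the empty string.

We compute FIRST(S) using the standard algorithm.
FIRST(P) = {b}
FIRST(S) = {b}
Therefore, FIRST(S) = {b}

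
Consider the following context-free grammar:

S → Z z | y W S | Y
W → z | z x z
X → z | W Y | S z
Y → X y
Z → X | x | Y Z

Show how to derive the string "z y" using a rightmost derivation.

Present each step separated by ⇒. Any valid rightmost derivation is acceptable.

S ⇒ Y ⇒ X y ⇒ z y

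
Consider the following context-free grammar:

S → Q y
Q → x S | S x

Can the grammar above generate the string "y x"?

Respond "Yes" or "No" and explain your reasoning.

No - no valid derivation exists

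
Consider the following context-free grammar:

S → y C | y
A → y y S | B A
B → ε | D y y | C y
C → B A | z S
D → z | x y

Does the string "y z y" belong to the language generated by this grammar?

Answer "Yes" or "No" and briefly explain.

Yes - a valid derivation exists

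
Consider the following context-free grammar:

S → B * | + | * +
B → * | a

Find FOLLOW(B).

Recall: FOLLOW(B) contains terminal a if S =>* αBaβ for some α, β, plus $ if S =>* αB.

We compute FOLLOW(B) using the standard algorithm.
FOLLOW(S) starts with {$}.
FIRST(B) = {*, a}
FIRST(S) = {*, +, a}
FOLLOW(B) = {*}
FOLLOW(S) = {$}
Therefore, FOLLOW(B) = {*}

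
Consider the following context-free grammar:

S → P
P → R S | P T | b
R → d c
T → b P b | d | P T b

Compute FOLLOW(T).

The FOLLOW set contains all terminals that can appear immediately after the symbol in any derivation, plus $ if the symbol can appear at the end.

We compute FOLLOW(T) using the standard algorithm.
FOLLOW(S) starts with {$}.
FIRST(P) = {b, d}
FIRST(R) = {d}
FIRST(S) = {b, d}
FIRST(T) = {b, d}
FOLLOW(P) = {$, b, d}
FOLLOW(R) = {b, d}
FOLLOW(S) = {$, b, d}
FOLLOW(T) = {$, b, d}
Therefore, FOLLOW(T) = {$, b, d}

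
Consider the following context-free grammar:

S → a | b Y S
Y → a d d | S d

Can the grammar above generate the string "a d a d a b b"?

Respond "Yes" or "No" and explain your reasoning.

No - no valid derivation exists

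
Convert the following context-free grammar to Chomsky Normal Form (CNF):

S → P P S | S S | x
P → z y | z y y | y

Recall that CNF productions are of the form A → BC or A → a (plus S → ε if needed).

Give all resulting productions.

S → x; TZ → z; TY → y; P → y; S → P X0; X0 → P S; S → S S; P → TZ TY; P → TZ X1; X1 → TY TY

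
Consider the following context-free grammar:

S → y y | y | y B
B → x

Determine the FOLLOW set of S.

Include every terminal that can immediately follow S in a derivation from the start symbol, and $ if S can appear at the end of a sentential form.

We compute FOLLOW(S) using the standard algorithm.
FOLLOW(S) starts with {$}.
FIRST(B) = {x}
FIRST(S) = {y}
FOLLOW(B) = {$}
FOLLOW(S) = {$}
Therefore, FOLLOW(S) = {$}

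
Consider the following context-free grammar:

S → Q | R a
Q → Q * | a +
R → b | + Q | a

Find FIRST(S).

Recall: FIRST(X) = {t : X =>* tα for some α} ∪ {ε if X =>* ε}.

We compute FIRST(S) using the standard algorithm.
FIRST(Q) = {a}
FIRST(R) = {+, a, b}
FIRST(S) = {+, a, b}
Therefore, FIRST(S) = {+, a, b}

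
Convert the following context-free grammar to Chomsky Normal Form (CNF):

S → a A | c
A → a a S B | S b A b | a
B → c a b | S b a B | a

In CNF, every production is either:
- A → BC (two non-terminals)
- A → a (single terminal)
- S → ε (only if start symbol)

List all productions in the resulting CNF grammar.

TA → a; S → c; TB → b; A → a; TC → c; B → a; S → TA A; A → TA X0; X0 → TA X1; X1 → S B; A → S X2; X2 → TB X3; X3 → A TB; B → TC X4; X4 → TA TB; B → S X5; X5 → TB X6; X6 → TA B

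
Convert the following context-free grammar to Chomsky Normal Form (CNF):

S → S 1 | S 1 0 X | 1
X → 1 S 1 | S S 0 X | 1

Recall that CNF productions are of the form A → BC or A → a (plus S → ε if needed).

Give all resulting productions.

T1 → 1; T0 → 0; S → 1; X → 1; S → S T1; S → S X0; X0 → T1 X1; X1 → T0 X; X → T1 X2; X2 → S T1; X → S X3; X3 → S X4; X4 → T0 X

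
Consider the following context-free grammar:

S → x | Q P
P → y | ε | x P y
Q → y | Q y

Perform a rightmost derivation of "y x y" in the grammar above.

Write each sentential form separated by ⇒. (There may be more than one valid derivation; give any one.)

S ⇒ Q P ⇒ Q x P y ⇒ Q x y ⇒ y x y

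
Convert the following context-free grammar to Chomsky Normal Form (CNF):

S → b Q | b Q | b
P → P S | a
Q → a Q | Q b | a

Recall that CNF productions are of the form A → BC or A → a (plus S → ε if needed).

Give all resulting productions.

TB → b; S → b; P → a; TA → a; Q → a; S → TB Q; S → TB Q; P → P S; Q → TA Q; Q → Q TB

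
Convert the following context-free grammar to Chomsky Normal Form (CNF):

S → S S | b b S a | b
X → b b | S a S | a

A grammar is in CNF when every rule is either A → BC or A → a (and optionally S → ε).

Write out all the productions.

TB → b; TA → a; S → b; X → a; S → S S; S → TB X0; X0 → TB X1; X1 → S TA; X → TB TB; X → S X2; X2 → TA S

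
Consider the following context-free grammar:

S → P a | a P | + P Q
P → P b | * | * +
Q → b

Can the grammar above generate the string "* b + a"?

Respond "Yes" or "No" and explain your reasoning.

No - no valid derivation exists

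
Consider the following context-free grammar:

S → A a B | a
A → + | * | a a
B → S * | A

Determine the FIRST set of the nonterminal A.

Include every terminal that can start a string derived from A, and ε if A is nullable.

We compute FIRST(A) using the standard algorithm.
FIRST(A) = {*, +, a}
FIRST(B) = {*, +, a}
FIRST(S) = {*, +, a}
Therefore, FIRST(A) = {*, +, a}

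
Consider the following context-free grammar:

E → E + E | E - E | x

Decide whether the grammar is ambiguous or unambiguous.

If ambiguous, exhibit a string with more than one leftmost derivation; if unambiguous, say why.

Ambiguous - the string 'x - x - x - x' has two distinct leftmost derivations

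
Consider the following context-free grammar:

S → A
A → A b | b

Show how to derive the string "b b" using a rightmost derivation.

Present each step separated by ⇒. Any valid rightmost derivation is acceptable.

S ⇒ A ⇒ A b ⇒ b b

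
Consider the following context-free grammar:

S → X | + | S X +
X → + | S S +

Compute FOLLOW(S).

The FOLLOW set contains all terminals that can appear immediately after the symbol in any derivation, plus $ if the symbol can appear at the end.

We compute FOLLOW(S) using the standard algorithm.
FOLLOW(S) starts with {$}.
FIRST(S) = {+}
FIRST(X) = {+}
FOLLOW(S) = {$, +}
FOLLOW(X) = {$, +}
Therefore, FOLLOW(S) = {$, +}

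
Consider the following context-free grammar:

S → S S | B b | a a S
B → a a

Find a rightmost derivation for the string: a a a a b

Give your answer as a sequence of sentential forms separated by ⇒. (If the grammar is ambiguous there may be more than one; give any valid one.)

S ⇒ a a S ⇒ a a B b ⇒ a a a a b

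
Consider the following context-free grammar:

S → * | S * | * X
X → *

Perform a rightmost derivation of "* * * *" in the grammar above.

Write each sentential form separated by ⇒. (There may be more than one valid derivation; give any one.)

S ⇒ S * ⇒ S * * ⇒ S * * * ⇒ * * * *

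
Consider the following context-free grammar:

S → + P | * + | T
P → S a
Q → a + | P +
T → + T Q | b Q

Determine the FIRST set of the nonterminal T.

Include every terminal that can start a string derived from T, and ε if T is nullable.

We compute FIRST(T) using the standard algorithm.
FIRST(P) = {*, +, b}
FIRST(Q) = {*, +, a, b}
FIRST(S) = {*, +, b}
FIRST(T) = {+, b}
Therefore, FIRST(T) = {+, b}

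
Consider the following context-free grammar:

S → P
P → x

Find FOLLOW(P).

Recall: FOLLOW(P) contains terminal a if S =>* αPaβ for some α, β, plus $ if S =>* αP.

We compute FOLLOW(P) using the standard algorithm.
FOLLOW(S) starts with {$}.
FIRST(P) = {x}
FIRST(S) = {x}
FOLLOW(P) = {$}
FOLLOW(S) = {$}
Therefore, FOLLOW(P) = {$}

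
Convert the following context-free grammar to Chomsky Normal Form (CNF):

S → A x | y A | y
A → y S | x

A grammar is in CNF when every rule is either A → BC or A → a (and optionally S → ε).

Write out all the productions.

TX → x; TY → y; S → y; A → x; S → A TX; S → TY A; A → TY S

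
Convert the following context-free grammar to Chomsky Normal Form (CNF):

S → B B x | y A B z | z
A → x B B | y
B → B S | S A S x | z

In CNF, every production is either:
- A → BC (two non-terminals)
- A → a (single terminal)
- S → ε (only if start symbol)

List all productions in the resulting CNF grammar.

TX → x; TY → y; TZ → z; S → z; A → y; B → z; S → B X0; X0 → B TX; S → TY X1; X1 → A X2; X2 → B TZ; A → TX X3; X3 → B B; B → B S; B → S X4; X4 → A X5; X5 → S TX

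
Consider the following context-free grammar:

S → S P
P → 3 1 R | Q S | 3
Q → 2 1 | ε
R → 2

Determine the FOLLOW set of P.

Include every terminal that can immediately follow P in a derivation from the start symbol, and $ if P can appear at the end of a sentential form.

We compute FOLLOW(P) using the standard algorithm.
FOLLOW(S) starts with {$}.
FIRST(P) = {2, 3}
FIRST(Q) = {2, ε}
FIRST(R) = {2}
FIRST(S) = {}
FOLLOW(P) = {$, 2, 3}
FOLLOW(Q) = {}
FOLLOW(R) = {$, 2, 3}
FOLLOW(S) = {$, 2, 3}
Therefore, FOLLOW(P) = {$, 2, 3}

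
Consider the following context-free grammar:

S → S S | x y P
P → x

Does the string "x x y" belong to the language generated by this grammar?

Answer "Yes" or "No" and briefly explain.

No - no valid derivation exists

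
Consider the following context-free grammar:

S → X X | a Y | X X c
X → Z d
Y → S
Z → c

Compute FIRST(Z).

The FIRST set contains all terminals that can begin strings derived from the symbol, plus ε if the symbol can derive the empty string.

We compute FIRST(Z) using the standard algorithm.
FIRST(S) = {a, c}
FIRST(X) = {c}
FIRST(Y) = {a, c}
FIRST(Z) = {c}
Therefore, FIRST(Z) = {c}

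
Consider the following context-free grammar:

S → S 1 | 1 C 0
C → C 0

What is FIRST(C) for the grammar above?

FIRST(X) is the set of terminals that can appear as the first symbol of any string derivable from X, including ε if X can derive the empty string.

We compute FIRST(C) using the standard algorithm.
FIRST(C) = {}
FIRST(S) = {1}
Therefore, FIRST(C) = {}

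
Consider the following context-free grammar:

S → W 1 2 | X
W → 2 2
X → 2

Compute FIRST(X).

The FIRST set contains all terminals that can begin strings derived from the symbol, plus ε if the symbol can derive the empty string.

We compute FIRST(X) using the standard algorithm.
FIRST(S) = {2}
FIRST(W) = {2}
FIRST(X) = {2}
Therefore, FIRST(X) = {2}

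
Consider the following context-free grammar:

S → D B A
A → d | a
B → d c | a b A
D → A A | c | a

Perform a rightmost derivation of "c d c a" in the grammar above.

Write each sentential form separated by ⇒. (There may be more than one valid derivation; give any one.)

S ⇒ D B A ⇒ D B a ⇒ D d c a ⇒ c d c a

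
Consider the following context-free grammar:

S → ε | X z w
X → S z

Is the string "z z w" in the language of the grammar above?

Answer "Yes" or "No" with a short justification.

Yes - a valid derivation exists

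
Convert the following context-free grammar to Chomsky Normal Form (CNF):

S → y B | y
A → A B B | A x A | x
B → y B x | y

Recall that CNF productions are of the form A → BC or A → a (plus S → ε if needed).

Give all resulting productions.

TY → y; S → y; TX → x; A → x; B → y; S → TY B; A → A X0; X0 → B B; A → A X1; X1 → TX A; B → TY X2; X2 → B TX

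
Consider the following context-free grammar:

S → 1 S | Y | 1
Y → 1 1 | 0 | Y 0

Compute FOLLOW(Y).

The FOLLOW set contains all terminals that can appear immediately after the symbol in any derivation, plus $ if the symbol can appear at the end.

We compute FOLLOW(Y) using the standard algorithm.
FOLLOW(S) starts with {$}.
FIRST(S) = {0, 1}
FIRST(Y) = {0, 1}
FOLLOW(S) = {$}
FOLLOW(Y) = {$, 0}
Therefore, FOLLOW(Y) = {$, 0}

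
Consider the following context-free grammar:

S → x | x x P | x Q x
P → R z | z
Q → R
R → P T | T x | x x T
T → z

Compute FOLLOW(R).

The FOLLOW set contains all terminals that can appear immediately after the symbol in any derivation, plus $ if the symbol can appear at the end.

We compute FOLLOW(R) using the standard algorithm.
FOLLOW(S) starts with {$}.
FIRST(P) = {x, z}
FIRST(Q) = {x, z}
FIRST(R) = {x, z}
FIRST(S) = {x}
FIRST(T) = {z}
FOLLOW(P) = {$, z}
FOLLOW(Q) = {x}
FOLLOW(R) = {x, z}
FOLLOW(S) = {$}
FOLLOW(T) = {x, z}
Therefore, FOLLOW(R) = {x, z}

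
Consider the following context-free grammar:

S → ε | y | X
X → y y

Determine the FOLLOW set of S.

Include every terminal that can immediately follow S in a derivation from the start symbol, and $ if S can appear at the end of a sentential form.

We compute FOLLOW(S) using the standard algorithm.
FOLLOW(S) starts with {$}.
FIRST(S) = {y, ε}
FIRST(X) = {y}
FOLLOW(S) = {$}
FOLLOW(X) = {$}
Therefore, FOLLOW(S) = {$}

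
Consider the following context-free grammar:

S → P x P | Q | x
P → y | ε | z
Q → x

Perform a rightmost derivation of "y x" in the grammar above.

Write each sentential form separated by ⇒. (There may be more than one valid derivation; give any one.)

S ⇒ P x P ⇒ P x ⇒ y x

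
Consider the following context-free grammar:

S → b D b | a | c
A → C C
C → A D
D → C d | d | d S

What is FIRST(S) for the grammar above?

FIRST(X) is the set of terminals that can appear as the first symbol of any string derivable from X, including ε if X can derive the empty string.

We compute FIRST(S) using the standard algorithm.
FIRST(A) = {}
FIRST(C) = {}
FIRST(D) = {d}
FIRST(S) = {a, b, c}
Therefore, FIRST(S) = {a, b, c}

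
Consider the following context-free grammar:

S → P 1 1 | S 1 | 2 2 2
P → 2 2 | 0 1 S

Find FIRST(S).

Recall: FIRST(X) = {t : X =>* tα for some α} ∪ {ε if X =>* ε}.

We compute FIRST(S) using the standard algorithm.
FIRST(P) = {0, 2}
FIRST(S) = {0, 2}
Therefore, FIRST(S) = {0, 2}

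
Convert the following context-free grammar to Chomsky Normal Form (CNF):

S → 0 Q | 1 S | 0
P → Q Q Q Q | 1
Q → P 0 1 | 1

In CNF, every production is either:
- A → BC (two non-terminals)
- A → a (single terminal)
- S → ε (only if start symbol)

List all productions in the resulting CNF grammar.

T0 → 0; T1 → 1; S → 0; P → 1; Q → 1; S → T0 Q; S → T1 S; P → Q X0; X0 → Q X1; X1 → Q Q; Q → P X2; X2 → T0 T1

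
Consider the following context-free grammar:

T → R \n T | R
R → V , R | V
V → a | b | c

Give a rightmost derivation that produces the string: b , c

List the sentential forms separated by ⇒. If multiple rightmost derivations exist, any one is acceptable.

T ⇒ R ⇒ V , R ⇒ V , V ⇒ V , c ⇒ b , c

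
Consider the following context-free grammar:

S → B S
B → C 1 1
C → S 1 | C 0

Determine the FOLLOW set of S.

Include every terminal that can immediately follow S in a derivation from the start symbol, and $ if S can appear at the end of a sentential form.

We compute FOLLOW(S) using the standard algorithm.
FOLLOW(S) starts with {$}.
FIRST(B) = {}
FIRST(C) = {}
FIRST(S) = {}
FOLLOW(B) = {}
FOLLOW(C) = {0, 1}
FOLLOW(S) = {$, 1}
Therefore, FOLLOW(S) = {$, 1}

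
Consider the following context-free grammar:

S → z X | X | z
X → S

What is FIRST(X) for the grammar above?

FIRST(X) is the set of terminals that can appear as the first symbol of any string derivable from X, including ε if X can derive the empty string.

We compute FIRST(X) using the standard algorithm.
FIRST(S) = {z}
FIRST(X) = {z}
Therefore, FIRST(X) = {z}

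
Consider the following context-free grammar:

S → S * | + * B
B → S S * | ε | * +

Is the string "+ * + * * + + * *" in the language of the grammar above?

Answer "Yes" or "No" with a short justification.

Yes - a valid derivation exists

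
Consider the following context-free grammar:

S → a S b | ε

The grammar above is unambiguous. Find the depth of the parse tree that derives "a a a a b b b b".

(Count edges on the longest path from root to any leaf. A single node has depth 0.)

5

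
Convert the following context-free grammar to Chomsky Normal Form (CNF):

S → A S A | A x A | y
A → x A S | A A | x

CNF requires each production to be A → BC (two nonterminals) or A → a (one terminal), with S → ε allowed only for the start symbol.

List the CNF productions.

TX → x; S → y; A → x; S → A X0; X0 → S A; S → A X1; X1 → TX A; A → TX X2; X2 → A S; A → A A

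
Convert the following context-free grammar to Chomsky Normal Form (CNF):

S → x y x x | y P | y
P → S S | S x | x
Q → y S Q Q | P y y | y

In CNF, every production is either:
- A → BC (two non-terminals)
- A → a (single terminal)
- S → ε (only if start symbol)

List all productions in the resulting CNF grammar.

TX → x; TY → y; S → y; P → x; Q → y; S → TX X0; X0 → TY X1; X1 → TX TX; S → TY P; P → S S; P → S TX; Q → TY X2; X2 → S X3; X3 → Q Q; Q → P X4; X4 → TY TY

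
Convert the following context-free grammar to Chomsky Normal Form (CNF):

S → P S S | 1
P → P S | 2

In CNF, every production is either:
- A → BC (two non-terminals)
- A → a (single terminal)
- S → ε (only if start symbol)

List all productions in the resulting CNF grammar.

S → 1; P → 2; S → P X0; X0 → S S; P → P S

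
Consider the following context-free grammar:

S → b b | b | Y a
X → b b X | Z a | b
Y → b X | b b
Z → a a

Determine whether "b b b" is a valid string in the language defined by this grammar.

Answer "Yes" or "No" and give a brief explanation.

No - no valid derivation exists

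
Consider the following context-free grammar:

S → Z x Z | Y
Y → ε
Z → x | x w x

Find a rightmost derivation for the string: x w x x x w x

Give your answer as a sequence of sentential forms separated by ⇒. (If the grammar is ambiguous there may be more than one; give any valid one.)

S ⇒ Z x Z ⇒ Z x x w x ⇒ x w x x x w x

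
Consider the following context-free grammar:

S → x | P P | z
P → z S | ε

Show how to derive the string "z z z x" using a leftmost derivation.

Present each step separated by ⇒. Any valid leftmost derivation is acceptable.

S ⇒ P P ⇒ z S P ⇒ z z P ⇒ z z z S ⇒ z z z x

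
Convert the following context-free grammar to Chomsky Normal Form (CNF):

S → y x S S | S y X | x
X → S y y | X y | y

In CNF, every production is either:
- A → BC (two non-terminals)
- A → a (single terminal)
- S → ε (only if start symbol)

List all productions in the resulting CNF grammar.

TY → y; TX → x; S → x; X → y; S → TY X0; X0 → TX X1; X1 → S S; S → S X2; X2 → TY X; X → S X3; X3 → TY TY; X → X TY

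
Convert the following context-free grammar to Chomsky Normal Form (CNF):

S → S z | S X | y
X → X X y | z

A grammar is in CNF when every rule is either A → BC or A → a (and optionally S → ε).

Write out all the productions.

TZ → z; S → y; TY → y; X → z; S → S TZ; S → S X; X → X X0; X0 → X TY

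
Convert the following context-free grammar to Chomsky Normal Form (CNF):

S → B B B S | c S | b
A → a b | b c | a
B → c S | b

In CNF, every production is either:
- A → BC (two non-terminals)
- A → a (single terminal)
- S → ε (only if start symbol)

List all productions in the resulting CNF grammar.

TC → c; S → b; TA → a; TB → b; A → a; B → b; S → B X0; X0 → B X1; X1 → B S; S → TC S; A → TA TB; A → TB TC; B → TC S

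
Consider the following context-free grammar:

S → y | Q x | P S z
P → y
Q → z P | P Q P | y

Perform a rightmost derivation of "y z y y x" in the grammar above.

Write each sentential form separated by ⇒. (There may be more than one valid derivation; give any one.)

S ⇒ Q x ⇒ P Q P x ⇒ P Q y x ⇒ P z P y x ⇒ P z y y x ⇒ y z y y x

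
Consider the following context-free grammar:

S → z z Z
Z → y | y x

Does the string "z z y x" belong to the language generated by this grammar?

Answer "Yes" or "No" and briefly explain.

Yes - a valid derivation exists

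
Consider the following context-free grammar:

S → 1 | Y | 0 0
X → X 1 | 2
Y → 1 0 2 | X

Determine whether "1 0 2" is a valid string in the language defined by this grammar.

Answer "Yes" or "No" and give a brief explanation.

Yes - a valid derivation exists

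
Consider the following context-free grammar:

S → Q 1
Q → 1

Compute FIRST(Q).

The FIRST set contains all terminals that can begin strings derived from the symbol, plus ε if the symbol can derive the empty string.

We compute FIRST(Q) using the standard algorithm.
FIRST(Q) = {1}
FIRST(S) = {1}
Therefore, FIRST(Q) = {1}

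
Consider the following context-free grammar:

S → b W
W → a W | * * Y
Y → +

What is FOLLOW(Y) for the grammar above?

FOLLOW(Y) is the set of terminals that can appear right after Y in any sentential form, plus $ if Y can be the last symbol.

We compute FOLLOW(Y) using the standard algorithm.
FOLLOW(S) starts with {$}.
FIRST(S) = {b}
FIRST(W) = {*, a}
FIRST(Y) = {+}
FOLLOW(S) = {$}
FOLLOW(W) = {$}
FOLLOW(Y) = {$}
Therefore, FOLLOW(Y) = {$}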